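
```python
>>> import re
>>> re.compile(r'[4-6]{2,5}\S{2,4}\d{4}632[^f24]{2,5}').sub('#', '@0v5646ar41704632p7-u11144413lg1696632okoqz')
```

This matches 2 to 5 of a character in [4-6]; then 2 to 4 of a non-whitespace character, then exactly 4 of a digit; then the literal '632', then 2 to 5 of any character except [f24].
Matches: at [3:22] → '5646ar41704632p7-u1'; at [24:43] → '44413lg1696632okoqz'.
`sub` substitutes '#' at each match site.

'@0v#11#'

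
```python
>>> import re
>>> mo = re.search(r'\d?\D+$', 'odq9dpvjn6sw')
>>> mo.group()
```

'6sw'

The pattern matches optionally a digit; then one or more of a non-digit; then anchored at the end.
`re.search` tries every starting position until one works.
The match spans [9:12] → '6sw'.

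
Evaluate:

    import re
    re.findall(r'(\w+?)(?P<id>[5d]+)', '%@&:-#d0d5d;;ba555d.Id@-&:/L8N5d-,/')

Because the quantifier is non-greedy, it stops expanding at the earliest point where the rest of the pattern can succeed.
With 2 capturing groups, `findall` returns a 2-tuple per match.

[('d0', 'd5d'), ('ba', '555d'), ('I', 'd'), ('L8N', '5d')]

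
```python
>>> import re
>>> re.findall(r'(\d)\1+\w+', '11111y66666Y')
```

After group 1 captures some text, `\1` only succeeds where that same text appears again.
Scanning left to right: at [0:12] match '11111y66666Y', group 1 = '1'.
With a single group, `findall` returns only what that group captured — 1 item.

['1']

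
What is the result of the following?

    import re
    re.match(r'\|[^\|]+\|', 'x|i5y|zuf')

None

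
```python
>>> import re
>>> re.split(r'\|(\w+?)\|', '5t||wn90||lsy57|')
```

Matches to split on: at [3:9] → '|wn90|'; at [9:16] → '|lsy57|'.
The group in the pattern means `split` returns the separators' captures alongside the pieces.

['5t|', 'wn90', '', 'lsy57', '']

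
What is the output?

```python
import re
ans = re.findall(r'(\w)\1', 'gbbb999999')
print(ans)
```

['b', '9', '9', '9']

After group 1 captures some text, `\1` only succeeds where that same text appears again.
Walking the string: at [1:3] match 'bb', group 1 = 'b'; at [4:6] match '99', group 1 = '9'; at [6:8] match '99', group 1 = '9'; at [8:10] match '99', group 1 = '9'.
`findall` collects group 1 from each match (4 total).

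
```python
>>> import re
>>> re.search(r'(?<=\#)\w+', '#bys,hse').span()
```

(1, 4)

The `(?=…)`/`(?<=…)` assertion just peeks at neighbouring text; it doesn't advance the match position.
Unlike `match`, `search` isn't anchored — it looks for the pattern anywhere in the string.
The match spans [1:4] → 'bys'.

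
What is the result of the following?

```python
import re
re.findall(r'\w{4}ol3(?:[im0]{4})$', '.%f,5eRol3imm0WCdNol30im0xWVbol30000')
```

['xWVbol30000']

This matches exactly 4 of a word character, then the literal 'ol3'; then exactly 4 of one of [im0] (non-capturing group); then anchored at the end.
`findall` yields the raw match text (1 of them) because the pattern has no groups.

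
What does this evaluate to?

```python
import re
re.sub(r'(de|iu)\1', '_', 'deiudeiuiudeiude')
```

'deiude_deiude'

After group 1 captures some text, `\1` only succeeds where that same text appears again.
Matches: at [6:10] → 'iuiu'.
Every occurrence is swapped for '_'.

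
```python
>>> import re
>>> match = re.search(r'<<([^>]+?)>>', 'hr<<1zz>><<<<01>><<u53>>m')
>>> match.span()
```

(2, 9)

The match spans [2:9] → '<<1zz>>'.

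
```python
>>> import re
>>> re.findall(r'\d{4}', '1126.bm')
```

['1126']

`findall` yields the raw match text (1 of them) because the pattern has no groups.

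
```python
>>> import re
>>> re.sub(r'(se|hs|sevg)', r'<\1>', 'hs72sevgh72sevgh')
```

'<hs>72<se>vgh72<se>vgh'

The regex engine tests alternatives in the order written; an earlier branch that matches wins even if a later one would match more.
Matches: at [0:2] → 'hs'; at [4:6] → 'se'; at [11:13] → 'se'.
Each match is replaced using the text its own group 1 captured.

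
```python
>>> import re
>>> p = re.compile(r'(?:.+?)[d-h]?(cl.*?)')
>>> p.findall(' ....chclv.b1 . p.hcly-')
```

With the lazy modifier that quantifier settles for the fewest repetitions that let the rest of the pattern succeed (the atoms after it are unaffected and can still be greedy).
One capturing group, so `findall` returns just the captured substring from each match — 2 in all.

['cl', 'cl']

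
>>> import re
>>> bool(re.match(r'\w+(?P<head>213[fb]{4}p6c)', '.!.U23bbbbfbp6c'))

This matches one or more of a word character; then the literal '213', then exactly 4 of one of [fb], then the literal 'p6c' (captured as 'head').
`re.match` won't scan ahead — the pattern has to work from the very first character.
Here the string doesn't start with a match, so the call returns None, and `bool(None)` is False.

False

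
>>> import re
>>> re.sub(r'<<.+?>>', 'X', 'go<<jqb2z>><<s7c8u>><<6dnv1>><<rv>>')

Because the quantifier is non-greedy, it stops expanding at the earliest point where the rest of the pattern can succeed.
Every occurrence is swapped for 'X'.

'goXXXX'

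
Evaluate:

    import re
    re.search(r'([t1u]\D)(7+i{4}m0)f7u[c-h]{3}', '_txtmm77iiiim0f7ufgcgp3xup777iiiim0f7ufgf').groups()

Pattern: one of [t1u], then a non-digit (captured); then one or more of the literal '7', then exactly 4 of the literal 'i', then the literal 'm0' (captured); then the literal 'f7u', then exactly 3 of a character in [c-h].
Unlike `match`, `search` isn't anchored — it looks for the pattern anywhere in the string.
The match spans [24:41] → 'up777iiiim0f7ufgf'.
Captured: group 1 = 'up', group 2 = '777iiiim0'.

('up', '777iiiim0')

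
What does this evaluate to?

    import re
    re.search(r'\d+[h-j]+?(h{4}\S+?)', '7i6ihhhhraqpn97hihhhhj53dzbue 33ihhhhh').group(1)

The pattern matches one or more of a digit; then one or more of a character in [h-j] (lazy); then exactly 4 of the literal 'h', then one or more of a non-whitespace character (lazy) (captured).
Unlike `match`, `search` isn't anchored — it looks for the pattern anywhere in the string.
The match spans [2:9] → '6ihhhhr'.
Captured: group 1 = 'hhhhr'.

'hhhhr'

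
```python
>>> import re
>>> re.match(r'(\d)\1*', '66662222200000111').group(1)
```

After group 1 captures some text, `\1` only succeeds where that same text appears again.
With `match`, the pattern is implicitly anchored at the beginning.
The match spans [0:4] → '6666'.
Captured: group 1 = '6'.

'6'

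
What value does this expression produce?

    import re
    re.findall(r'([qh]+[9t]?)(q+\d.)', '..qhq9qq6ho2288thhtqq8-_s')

[('qhq9', 'qq6h'), ('hht', 'qq8-')]

Pattern: one or more of one of [qh], then optionally one of [9t] (captured); then one or more of the literal 'q', then a digit, then any character (captured).
Scanning left to right: at [2:10] match 'qhq9qq6h', groups = ('qhq9', 'qq6h'); at [16:23] match 'hhtqq8-', groups = ('hht', 'qq8-').
Multiple groups make `findall` return tuples — one 2-tuple for each match.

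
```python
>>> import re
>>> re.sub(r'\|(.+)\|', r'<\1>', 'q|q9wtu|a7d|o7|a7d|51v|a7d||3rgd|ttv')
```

'q<q9wtu|a7d|o7|a7d|51v|a7d||3rgd>ttv'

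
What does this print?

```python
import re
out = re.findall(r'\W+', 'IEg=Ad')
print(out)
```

This matches one or more of a non-word character.
Matches: at [3:4] → '='.
`findall` yields the raw match text (1 of them) because the pattern has no groups.

['=']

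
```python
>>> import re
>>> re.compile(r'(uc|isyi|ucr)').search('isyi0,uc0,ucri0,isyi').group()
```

'isyi'

The match spans [0:4] → 'isyi'.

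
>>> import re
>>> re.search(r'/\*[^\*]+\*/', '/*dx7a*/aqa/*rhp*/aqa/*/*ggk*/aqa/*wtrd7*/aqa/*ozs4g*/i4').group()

The match spans [0:8] → '/*dx7a*/'.

'/*dx7a*/'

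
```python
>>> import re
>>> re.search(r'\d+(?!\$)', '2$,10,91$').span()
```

The negative lookahead/lookbehind blocks any match where the forbidden context is present.
The match spans [3:5] → '10'.

(3, 5)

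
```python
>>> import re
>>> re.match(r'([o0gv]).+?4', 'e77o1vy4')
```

Pattern: one of [o0gv] (captured); then one or more of any character (lazy), then a literal '4'.
`re.match` only tries the pattern at the start of the string.
Here position 0 doesn't satisfy it, so the call returns None.

None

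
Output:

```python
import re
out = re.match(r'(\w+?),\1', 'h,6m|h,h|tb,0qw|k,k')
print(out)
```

None

The backreference `\1` re-matches whatever the first group consumed, character for character.
`re.match` won't scan ahead — the pattern has to work from the very first character.
Here the pattern fails at index 0, so the call returns None.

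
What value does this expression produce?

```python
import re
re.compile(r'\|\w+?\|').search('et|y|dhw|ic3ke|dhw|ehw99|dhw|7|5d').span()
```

(2, 5)

The match spans [2:5] → '|y|'.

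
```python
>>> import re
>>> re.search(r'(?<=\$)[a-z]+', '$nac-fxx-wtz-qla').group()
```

'nac'

The lookaround is zero-width — it requires the adjacent text to match without consuming it, so the asserted text isn't part of the match.
`re.search` tries every starting position until one works.
The match spans [1:4] → 'nac'.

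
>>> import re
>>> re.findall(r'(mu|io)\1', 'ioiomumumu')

After group 1 captures some text, `\1` only succeeds where that same text appears again.
`findall` collects group 1 from each match (2 total).

['io', 'mu']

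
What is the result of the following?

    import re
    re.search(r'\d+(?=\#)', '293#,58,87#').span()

The `(?=…)`/`(?<=…)` assertion just peeks at neighbouring text; it doesn't advance the match position.
`search` walks the string left to right and returns the first match it finds.
The match spans [0:3] → '293'.

(0, 3)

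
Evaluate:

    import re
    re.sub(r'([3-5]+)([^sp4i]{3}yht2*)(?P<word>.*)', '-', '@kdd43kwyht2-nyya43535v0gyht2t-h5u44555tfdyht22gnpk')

The pattern matches one or more of a character in [3-5] (captured); then exactly 3 of any character except [sp4i], then the literal 'yht', then zero or more of the literal '2' (captured); then zero or more of any character (captured as 'word').
`sub` substitutes '-' at each match site.

'@kdd-'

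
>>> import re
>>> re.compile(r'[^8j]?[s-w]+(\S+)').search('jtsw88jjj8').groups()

('88jjj8',)

Pattern: optionally any character except [8j], then one or more of a character in [s-w]; then one or more of a non-whitespace character (captured).
Unlike `match`, `search` isn't anchored — it looks for the pattern anywhere in the string.
The match spans [1:10] → 'tsw88jjj8'.
Captured: group 1 = '88jjj8'.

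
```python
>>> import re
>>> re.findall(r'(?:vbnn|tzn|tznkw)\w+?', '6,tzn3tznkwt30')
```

['tzn3', 'tznk']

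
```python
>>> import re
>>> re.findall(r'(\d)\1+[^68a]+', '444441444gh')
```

['4']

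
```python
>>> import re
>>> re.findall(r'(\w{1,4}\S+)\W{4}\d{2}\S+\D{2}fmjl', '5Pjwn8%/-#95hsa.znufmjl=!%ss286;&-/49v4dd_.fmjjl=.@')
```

['5Pjwn8']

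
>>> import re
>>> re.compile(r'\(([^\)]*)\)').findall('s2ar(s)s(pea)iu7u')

['s', 'pea']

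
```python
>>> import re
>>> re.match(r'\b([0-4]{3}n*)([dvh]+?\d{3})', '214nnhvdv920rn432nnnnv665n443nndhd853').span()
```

(0, 12)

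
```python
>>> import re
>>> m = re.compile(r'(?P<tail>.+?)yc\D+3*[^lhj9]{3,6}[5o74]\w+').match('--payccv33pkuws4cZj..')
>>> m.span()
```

`match` is anchored at position 0; if the pattern doesn't fit there, it returns None.
The match spans [0:19] → '--payccv33pkuws4cZj'.

(0, 19)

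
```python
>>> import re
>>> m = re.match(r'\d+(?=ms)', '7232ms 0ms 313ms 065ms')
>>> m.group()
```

'7232'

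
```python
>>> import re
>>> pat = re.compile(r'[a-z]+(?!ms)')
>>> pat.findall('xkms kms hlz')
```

Because the assertion is negative and zero-width, positions next to the forbidden text are skipped.
Matches: at [0:4] → 'xkms'; at [5:8] → 'kms'; at [9:12] → 'hlz'.
`findall` yields the raw match text (3 of them) because the pattern has no groups.

['xkms', 'kms', 'hlz']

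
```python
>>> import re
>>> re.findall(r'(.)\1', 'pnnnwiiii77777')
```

['n', 'i', 'i', '7', '7']

`\1` has to match the exact text group 1 already captured.
With a single group, `findall` returns only what that group captured — 5 items.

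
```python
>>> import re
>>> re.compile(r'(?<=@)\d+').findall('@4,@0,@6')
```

['4', '0', '6']

The positive lookaround only admits positions where the adjacent text matches; those characters stay outside the span.
Walking the string: at [1:2] → '4'; at [4:5] → '0'; at [7:8] → '6'.
With no groups in the pattern, `findall` gives back each whole match — 3 here.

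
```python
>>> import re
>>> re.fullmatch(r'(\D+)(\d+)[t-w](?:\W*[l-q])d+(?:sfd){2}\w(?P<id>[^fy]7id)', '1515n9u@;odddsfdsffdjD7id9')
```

None

`fullmatch` succeeds only if the pattern covers the string from start to end.
Here the string isn't matched end-to-end, so the call returns None.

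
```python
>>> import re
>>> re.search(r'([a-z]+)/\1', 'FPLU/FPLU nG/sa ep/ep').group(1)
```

'ep'

The match spans [16:21] → 'ep/ep'.
Captured: group 1 = 'ep'.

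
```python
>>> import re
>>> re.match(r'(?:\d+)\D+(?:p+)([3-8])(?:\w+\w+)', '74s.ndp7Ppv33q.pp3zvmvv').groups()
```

('7',)

Pattern: one or more of a digit (non-capturing group); then one or more of a non-digit; then one or more of a literal 'p' (non-capturing group); then a character in [3-8] (captured); then one or more of a word character, then one or more of a word character (non-capturing group).
`re.match` won't scan ahead — the pattern has to work from the very first character.
The match spans [0:14] → '74s.ndp7Ppv33q'.
Captured: group 1 = '7'.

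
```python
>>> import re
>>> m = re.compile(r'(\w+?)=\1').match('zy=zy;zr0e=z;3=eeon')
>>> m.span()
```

(0, 5)

A backreference is literal: `\1` must see the identical characters the first group matched.
`match` is anchored at position 0; if the pattern doesn't fit there, it returns None.
The match spans [0:5] → 'zy=zy'.
Captured: group 1 = 'zy'.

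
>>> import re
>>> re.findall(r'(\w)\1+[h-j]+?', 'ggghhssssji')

['g', 's']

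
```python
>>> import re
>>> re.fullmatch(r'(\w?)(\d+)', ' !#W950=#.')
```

The pattern matches optionally a word character (captured); then one or more of a digit (captured).
`fullmatch` succeeds only if the pattern covers the string from start to end.
Here the pattern can't cover the whole string, so the call returns None.

None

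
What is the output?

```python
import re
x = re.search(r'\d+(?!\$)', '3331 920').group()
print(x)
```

Because the assertion is negative and zero-width, positions next to the forbidden text are skipped.
`search` walks the string left to right and returns the first match it finds.
The match spans [0:4] → '3331'.

3331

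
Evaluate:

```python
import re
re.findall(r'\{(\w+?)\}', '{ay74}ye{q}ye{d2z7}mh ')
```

['ay74', 'q', 'd2z7']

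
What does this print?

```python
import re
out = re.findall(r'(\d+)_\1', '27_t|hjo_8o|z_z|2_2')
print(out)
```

`\1` has to match the exact text group 1 already captured.
`findall` collects group 1 from the one match (1 total).

['2']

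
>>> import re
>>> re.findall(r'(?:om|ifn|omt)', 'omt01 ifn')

['om', 'ifn']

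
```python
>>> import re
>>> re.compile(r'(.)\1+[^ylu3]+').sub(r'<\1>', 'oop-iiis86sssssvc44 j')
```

After group 1 captures some text, `\1` only succeeds where that same text appears again.
The replacement refers to a captured group, so each match is rewritten using its own captured text.

'<o>'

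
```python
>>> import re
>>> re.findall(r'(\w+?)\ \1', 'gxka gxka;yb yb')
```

['gxka', 'yb']

The backreference `\1` re-matches whatever the first group consumed, character for character.
Walking the string: at [0:9] match 'gxka gxka', group 1 = 'gxka'; at [10:15] match 'yb yb', group 1 = 'yb'.
Because there's exactly one group, `findall` drops the full match and keeps group 1 from each hit.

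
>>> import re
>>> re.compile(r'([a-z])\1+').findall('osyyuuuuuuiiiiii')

['y', 'u', 'i']

After group 1 captures some text, `\1` only succeeds where that same text appears again.
Walking the string: at [2:4] match 'yy', group 1 = 'y'; at [4:10] match 'uuuuuu', group 1 = 'u'; at [10:16] match 'iiiiii', group 1 = 'i'.
Because there's exactly one group, `findall` drops the full match and keeps group 1 from each hit.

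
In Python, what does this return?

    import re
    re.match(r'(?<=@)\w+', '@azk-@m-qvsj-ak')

The positive lookaround only admits positions where the adjacent text matches; those characters stay outside the span.
`match` is anchored at position 0; if the pattern doesn't fit there, it returns None.
Here the pattern fails at index 0, so the call returns None.

None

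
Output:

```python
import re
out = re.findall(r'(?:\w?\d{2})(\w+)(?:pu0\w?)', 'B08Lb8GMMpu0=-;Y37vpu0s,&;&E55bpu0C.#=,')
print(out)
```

This matches optionally a word character, then exactly 2 of a digit (non-capturing group); then one or more of a word character (captured); then the literal 'pu0', then optionally a word character (non-capturing group).
With a single group, `findall` returns only what that group captured — 3 items.

['Lb8GMM', 'v', 'b']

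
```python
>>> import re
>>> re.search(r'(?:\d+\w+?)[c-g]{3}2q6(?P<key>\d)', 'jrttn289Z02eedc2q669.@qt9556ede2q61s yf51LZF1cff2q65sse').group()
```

This matches one or more of a digit, then one or more of a word character (lazy) (non-capturing group); then exactly 3 of a character in [c-g], then the literal '2q6'; then a digit (captured as 'key').
`re.search` tries every starting position until one works.
The match spans [5:19] → '289Z02eedc2q66'.
Captured: group 1 = '6'.

'289Z02eedc2q66'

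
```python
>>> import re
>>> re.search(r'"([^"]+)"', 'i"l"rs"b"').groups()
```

The match spans [1:4] → '"l"'.
Captured: group 1 = 'l'.

('l',)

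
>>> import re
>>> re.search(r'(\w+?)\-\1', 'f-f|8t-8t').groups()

('f',)

`\1` is not a pattern — it's the concrete string captured by group 1, re-applied verbatim.
`search` walks the string left to right and returns the first match it finds.
The match spans [0:3] → 'f-f'.
Captured: group 1 = 'f'.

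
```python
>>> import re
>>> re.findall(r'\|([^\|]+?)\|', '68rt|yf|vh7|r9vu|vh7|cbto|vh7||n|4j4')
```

Matches: at [4:8] match '|yf|', group 1 = 'yf'; at [11:17] match '|r9vu|', group 1 = 'r9vu'; at [20:26] match '|cbto|', group 1 = 'cbto'; at [30:33] match '|n|', group 1 = 'n'.
Because there's exactly one group, `findall` drops the full match and keeps group 1 from each hit.

['yf', 'r9vu', 'cbto', 'n']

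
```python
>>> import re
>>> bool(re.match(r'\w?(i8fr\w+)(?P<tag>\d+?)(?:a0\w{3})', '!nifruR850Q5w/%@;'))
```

`re.match` only tries the pattern at the start of the string.
Here the pattern fails at index 0, so the call returns None, and `bool(None)` is False.

False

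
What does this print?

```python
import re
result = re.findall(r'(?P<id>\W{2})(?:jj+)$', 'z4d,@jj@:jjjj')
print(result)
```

Pattern: exactly 2 of a non-word character (captured as 'id'); then a literal 'j', then one or more of the literal 'j' (non-capturing group); then anchored at the end.
Walking the string: at [7:13] match '@:jjjj', group 1 = '@:'.
Because there's exactly one group, `findall` drops the full match and keeps group 1 from the one hit.

['@:']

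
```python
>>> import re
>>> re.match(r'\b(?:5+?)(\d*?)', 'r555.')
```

None

`re.match` only tries the pattern at the start of the string.
Here the string doesn't start with a match, so the call returns None.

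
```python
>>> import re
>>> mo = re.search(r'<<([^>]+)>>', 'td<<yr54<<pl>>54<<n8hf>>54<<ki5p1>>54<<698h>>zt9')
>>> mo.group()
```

'<<yr54<<pl>>'

Unlike `match`, `search` isn't anchored — it looks for the pattern anywhere in the string.
The match spans [2:14] → '<<yr54<<pl>>'.
Captured: group 1 = 'yr54<<pl'.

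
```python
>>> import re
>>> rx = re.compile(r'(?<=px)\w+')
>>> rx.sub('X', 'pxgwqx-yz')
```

The positive lookaround only admits positions where the adjacent text matches; those characters stay outside the span.
Matches: at [2:6] → 'gwqx'.
Each match is replaced by 'X'.

'pxX-yz'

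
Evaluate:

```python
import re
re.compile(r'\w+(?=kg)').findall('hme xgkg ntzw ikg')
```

['xg', 'i']

Lookahead/lookbehind check context without consuming it, so the matched span excludes the asserted characters.
With no groups in the pattern, `findall` gives back each whole match — 2 here.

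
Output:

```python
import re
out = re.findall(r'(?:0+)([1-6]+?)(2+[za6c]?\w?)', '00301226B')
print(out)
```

Lazy quantifiers expand one character at a time until the remainder of the pattern can match.
`findall` packs the 2 group values into a tuple for every match.

[('1', '226B')]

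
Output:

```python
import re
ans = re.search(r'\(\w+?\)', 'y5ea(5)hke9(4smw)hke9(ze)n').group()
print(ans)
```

The match spans [4:7] → '(5)'.

(5)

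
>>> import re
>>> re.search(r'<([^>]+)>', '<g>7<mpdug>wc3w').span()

Unlike `match`, `search` isn't anchored — it looks for the pattern anywhere in the string.
The match spans [0:3] → '<g>'.
Captured: group 1 = 'g'.

(0, 3)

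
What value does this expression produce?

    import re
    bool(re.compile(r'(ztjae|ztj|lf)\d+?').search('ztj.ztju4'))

False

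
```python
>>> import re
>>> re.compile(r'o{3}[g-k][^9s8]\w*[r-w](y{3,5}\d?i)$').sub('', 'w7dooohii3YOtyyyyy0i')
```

This matches exactly 3 of a literal 'o', then a character in [g-k], then any character except [9s8]; then zero or more of a word character, then a character in [r-w]; then 3 to 5 of a literal 'y', then optionally a digit, then a literal 'i' (captured); then anchored at the end.
`sub` substitutes '' at each match site.

'w7d'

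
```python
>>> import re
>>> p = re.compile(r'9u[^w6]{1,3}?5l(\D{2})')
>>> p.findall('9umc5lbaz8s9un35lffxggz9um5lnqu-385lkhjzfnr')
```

['ba', 'ff', 'nq']

This matches the literal '9u', then 1 to 3 of any character except [w6] (lazy), then the literal '5l'; then exactly 2 of a non-digit (captured).
Scanning left to right: at [0:8] match '9umc5lba', group 1 = 'ba'; at [11:19] match '9un35lff', group 1 = 'ff'; at [23:30] match '9um5lnq', group 1 = 'nq'.
With a single group, `findall` returns only what that group captured — 3 items.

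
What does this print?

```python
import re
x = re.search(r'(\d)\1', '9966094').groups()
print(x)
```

A backreference is literal: `\1` must see the identical characters the first group matched.
Unlike `match`, `search` isn't anchored — it looks for the pattern anywhere in the string.
The match spans [0:2] → '99'.
Captured: group 1 = '9'.

('9',)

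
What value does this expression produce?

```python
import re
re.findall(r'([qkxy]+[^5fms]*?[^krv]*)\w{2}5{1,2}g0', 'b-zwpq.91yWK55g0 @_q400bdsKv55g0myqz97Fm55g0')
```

Pattern: one or more of one of [qkxy], then zero or more of any character except [5fms] (lazy), then zero or more of any character except [krv] (captured); then exactly 2 of a word character, then 1 to 2 of a literal '5', then the literal 'g0'.
Scanning left to right: at [5:32] match 'q.91yWK55g0 @_q400bdsKv55g0', group 1 = 'q.91yWK55g0 @_q400bdsK'; at [33:44] match 'yqz97Fm55g0', group 1 = 'yqz97F'.
One capturing group, so `findall` returns just the captured substring from each match — 2 in all.

['q.91yWK55g0 @_q400bdsK', 'yqz97F']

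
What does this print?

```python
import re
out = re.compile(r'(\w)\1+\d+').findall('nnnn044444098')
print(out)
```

The backreference `\1` re-matches whatever the first group consumed, character for character.
With a single group, `findall` returns only what that group captured — 1 item.

['n']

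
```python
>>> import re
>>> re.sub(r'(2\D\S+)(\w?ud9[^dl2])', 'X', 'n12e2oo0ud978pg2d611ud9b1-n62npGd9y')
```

Pattern: a literal '2', then a non-digit, then one or more of a non-whitespace character (captured); then optionally a word character, then the literal 'ud9', then any character except [dl2] (captured).
`sub` substitutes 'X' at each match site.

'n1X1-n62npGd9y'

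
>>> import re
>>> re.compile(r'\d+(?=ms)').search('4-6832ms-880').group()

'6832'

The `(?=…)`/`(?<=…)` assertion just peeks at neighbouring text; it doesn't advance the match position.
`re.search` tries every starting position until one works.
The match spans [2:6] → '6832'.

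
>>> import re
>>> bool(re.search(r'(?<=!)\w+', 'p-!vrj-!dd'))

The lookaround is zero-width — it requires the adjacent text to match without consuming it, so the asserted text isn't part of the match.
`search` walks the string left to right and returns the first match it finds.
The match spans [3:6] → 'vrj'.

True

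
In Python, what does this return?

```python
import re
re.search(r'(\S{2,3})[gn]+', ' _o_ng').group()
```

The match spans [1:6] → '_o_ng'.

'_o_ng'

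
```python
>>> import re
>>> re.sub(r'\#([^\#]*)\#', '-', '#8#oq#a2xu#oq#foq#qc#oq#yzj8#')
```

Matches: at [0:3] → '#8#'; at [5:11] → '#a2xu#'; at [13:18] → '#foq#'; at [20:24] → '#oq#'.
Each match is replaced by '-'.

'-oq-oq-qc-yzj8#'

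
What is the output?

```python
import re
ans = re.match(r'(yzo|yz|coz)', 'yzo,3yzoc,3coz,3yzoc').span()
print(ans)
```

`re.match` won't scan ahead — the pattern has to work from the very first character.
The match spans [0:3] → 'yzo'.

(0, 3)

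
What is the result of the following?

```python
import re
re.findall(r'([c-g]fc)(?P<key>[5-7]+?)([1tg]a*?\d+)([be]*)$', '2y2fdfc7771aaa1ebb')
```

The pattern matches a character in [c-g], then the literal 'fc' (captured); then one or more of a character in [5-7] (lazy) (captured as 'key'); then one of [1tg], then zero or more of a literal 'a' (lazy), then one or more of a digit (captured); then zero or more of one of [be] (captured); then anchored at the end.
Matches: at [4:18] match 'dfc7771aaa1ebb', groups = ('dfc', '777', '1aaa1', 'ebb').
Multiple groups make `findall` return tuples — one 4-tuple for the one match.

[('dfc', '777', '1aaa1', 'ebb')]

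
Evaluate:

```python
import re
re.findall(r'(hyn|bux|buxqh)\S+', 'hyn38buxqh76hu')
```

Walking the string: at [0:14] match 'hyn38buxqh76hu', group 1 = 'hyn'.
Because there's exactly one group, `findall` drops the full match and keeps group 1 from the one hit.

['hyn']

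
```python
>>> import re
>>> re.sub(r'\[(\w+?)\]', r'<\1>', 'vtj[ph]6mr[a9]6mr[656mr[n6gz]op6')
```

'vtj<ph>6mr<a9>6mr[656mr<n6gz>op6'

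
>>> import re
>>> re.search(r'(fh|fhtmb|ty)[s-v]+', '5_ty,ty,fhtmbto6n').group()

'fht'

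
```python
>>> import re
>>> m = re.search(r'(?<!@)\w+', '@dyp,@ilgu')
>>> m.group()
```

'yp'

The negative lookahead/lookbehind blocks any match where the forbidden context is present.
The match spans [2:4] → 'yp'.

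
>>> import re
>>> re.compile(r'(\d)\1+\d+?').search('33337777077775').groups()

('3',)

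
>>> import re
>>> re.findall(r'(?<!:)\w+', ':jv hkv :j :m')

['v', 'hkv']

A negative assertion filters positions out without eating any characters.
Walking the string: at [2:3] → 'v'; at [4:7] → 'hkv'.
`findall` yields the raw match text (2 of them) because the pattern has no groups.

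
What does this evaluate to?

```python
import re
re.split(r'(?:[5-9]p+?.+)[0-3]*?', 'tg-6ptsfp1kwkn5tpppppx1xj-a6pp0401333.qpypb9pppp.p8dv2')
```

['tg-', '']

Pattern: a character in [5-9], then one or more of a literal 'p' (lazy), then one or more of any character (non-capturing group); then zero or more of a character in [0-3] (lazy).
`split` removes every match and returns the 2 fragments in between.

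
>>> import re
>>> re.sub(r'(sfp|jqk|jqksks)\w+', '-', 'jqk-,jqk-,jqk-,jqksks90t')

Matches: at [15:24] → 'jqksks90t'.
Each match is replaced by '-'.

'jqk-,jqk-,jqk-,-'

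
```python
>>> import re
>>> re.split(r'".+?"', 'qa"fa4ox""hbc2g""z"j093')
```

['qa', '', '', 'j093']

With the lazy modifier that quantifier settles for the fewest repetitions that let the rest of the pattern succeed (the atoms after it are unaffected and can still be greedy).
`split` removes every match and returns the 4 fragments in between.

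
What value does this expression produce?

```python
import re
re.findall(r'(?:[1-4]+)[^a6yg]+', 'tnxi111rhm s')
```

['111rhm s']

The pattern matches one or more of a character in [1-4] (non-capturing group); then one or more of any character except [a6yg].
Walking the string: at [4:12] → '111rhm s'.
With no groups in the pattern, `findall` gives back each whole match — 1 here.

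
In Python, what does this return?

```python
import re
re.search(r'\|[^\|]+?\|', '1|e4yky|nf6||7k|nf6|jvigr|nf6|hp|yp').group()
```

'|e4yky|'

`search` walks the string left to right and returns the first match it finds.
The match spans [1:8] → '|e4yky|'.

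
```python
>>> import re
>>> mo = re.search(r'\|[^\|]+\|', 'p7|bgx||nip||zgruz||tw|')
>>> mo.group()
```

'|bgx|'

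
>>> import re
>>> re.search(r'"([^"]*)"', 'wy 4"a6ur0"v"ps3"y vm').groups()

('a6ur0',)

`re.search` tries every starting position until one works.
The match spans [4:11] → '"a6ur0"'.
Captured: group 1 = 'a6ur0'.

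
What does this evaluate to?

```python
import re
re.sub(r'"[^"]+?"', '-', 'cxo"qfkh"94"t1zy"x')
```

'cxo-94-x'

Each match is replaced by '-'.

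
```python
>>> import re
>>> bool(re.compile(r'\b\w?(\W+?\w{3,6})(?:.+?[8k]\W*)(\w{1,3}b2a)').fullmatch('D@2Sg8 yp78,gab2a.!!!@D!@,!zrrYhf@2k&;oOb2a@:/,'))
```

Pattern: a word boundary (`\b`, zero-width); then optionally a word character; then one or more of a non-word character (lazy), then 3 to 6 of a word character (captured); then one or more of any character (lazy), then one of [8k], then zero or more of a non-word character (non-capturing group); then 1 to 3 of a word character, then the literal 'b2a' (captured).
For `fullmatch`, every character of the input must be accounted for by the pattern.
Here the string isn't matched end-to-end, so the call returns None, and `bool(None)` is False.

False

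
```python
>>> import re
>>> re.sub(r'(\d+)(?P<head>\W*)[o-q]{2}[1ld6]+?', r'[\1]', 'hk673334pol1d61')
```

'hk[673334]1d61'

The pattern matches one or more of a digit (captured); then zero or more of a non-word character (captured as 'head'); then exactly 2 of a character in [o-q], then one or more of one of [1ld6] (lazy).
Matches: at [2:11] → '673334pol'.
Each match is replaced using the text its own group 1 captured.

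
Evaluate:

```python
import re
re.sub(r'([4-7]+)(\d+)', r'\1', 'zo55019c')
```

`\1` in the replacement pulls in group 1's text for each match.

'zo55c'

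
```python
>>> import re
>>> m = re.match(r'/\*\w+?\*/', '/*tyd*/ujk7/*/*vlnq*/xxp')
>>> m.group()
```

'/*tyd*/'

`re.match` only tries the pattern at the start of the string.
The match spans [0:7] → '/*tyd*/'.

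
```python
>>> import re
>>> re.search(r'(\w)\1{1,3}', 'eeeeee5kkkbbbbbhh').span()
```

(0, 4)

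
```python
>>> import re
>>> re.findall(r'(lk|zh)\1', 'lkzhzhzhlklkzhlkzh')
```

The backreference `\1` re-matches whatever the first group consumed, character for character.
Matches: at [2:6] match 'zhzh', group 1 = 'zh'; at [8:12] match 'lklk', group 1 = 'lk'.
`findall` collects group 1 from each match (2 total).

['zh', 'lk']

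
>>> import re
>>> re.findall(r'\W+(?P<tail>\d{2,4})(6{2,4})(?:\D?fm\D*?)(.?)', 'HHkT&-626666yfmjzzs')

[('6266', '66', 'j')]

This matches one or more of a non-word character; then 2 to 4 of a digit (captured as 'tail'); then 2 to 4 of a literal '6' (captured); then optionally a non-digit, then the literal 'fm', then zero or more of a non-digit (lazy) (non-capturing group); then optionally any character (captured).
Scanning left to right: at [4:16] match '&-626666yfmj', groups = ('6266', '66', 'j').
3 groups means the one result is a tuple of 3 captured strings — 1 here.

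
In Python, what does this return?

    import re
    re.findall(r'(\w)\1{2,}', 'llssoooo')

['o']

`\1` has to match the exact text group 1 already captured.
Scanning left to right: at [4:8] match 'oooo', group 1 = 'o'.
With a single group, `findall` returns only what that group captured — 1 item.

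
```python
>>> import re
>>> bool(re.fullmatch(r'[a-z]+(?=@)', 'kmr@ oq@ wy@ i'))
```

False

For `fullmatch`, every character of the input must be accounted for by the pattern.
Here there's no way to consume every character, so the call returns None, and `bool(None)` is False.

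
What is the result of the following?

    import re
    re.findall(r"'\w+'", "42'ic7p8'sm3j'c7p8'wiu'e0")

["'ic7p8'", "'c7p8'"]

Since nothing is captured, `findall` lists the 2 matched substrings directly.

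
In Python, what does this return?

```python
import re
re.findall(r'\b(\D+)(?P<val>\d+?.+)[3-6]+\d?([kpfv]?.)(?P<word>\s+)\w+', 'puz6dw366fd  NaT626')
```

[('puz', '6dw36', 'fd', '  ')]

Pattern: a word boundary (`\b`, zero-width); then one or more of a non-digit (captured); then one or more of a digit (lazy), then one or more of any character (captured as 'val'); then one or more of a character in [3-6], then optionally a digit; then optionally one of [kpfv], then any character (captured); then one or more of whitespace (captured as 'word'); then one or more of a word character.
Matches: at [0:19] match 'puz6dw366fd  NaT626', groups = ('puz', '6dw36', 'fd', '  ').
4 groups means the one result is a tuple of 4 captured strings — 1 here.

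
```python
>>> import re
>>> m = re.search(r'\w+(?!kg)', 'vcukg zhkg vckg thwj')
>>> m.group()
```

The negative lookahead/lookbehind blocks any match where the forbidden context is present.
`re.search` scans for the first position where the pattern succeeds.
The match spans [0:5] → 'vcukg'.

'vcukg'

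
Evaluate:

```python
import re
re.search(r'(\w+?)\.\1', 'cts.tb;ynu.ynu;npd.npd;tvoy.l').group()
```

`\1` has to match the exact text group 1 already captured.
The match spans [7:14] → 'ynu.ynu'.

'ynu.ynu'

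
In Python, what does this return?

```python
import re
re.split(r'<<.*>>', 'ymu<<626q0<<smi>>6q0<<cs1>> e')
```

['ymu', ' e']

The string is cut at each match, leaving 2 pieces.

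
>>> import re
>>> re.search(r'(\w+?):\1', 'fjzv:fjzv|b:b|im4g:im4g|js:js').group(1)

The match spans [0:9] → 'fjzv:fjzv'.
Captured: group 1 = 'fjzv'.

'fjzv'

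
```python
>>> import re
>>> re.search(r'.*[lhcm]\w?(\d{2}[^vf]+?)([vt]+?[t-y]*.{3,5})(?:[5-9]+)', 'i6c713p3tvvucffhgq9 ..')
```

Here no position works, so the call returns None.

None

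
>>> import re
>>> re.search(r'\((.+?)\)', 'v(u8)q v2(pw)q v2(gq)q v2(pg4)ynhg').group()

'(u8)'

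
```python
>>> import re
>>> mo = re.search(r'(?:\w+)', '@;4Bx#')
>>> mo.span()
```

The pattern matches one or more of a word character (non-capturing group).
`search` walks the string left to right and returns the first match it finds.
The match spans [2:5] → '4Bx'.

(2, 5)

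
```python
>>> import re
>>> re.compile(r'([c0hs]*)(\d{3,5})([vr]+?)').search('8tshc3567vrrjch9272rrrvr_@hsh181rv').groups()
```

('shc', '3567', 'v')

The pattern matches zero or more of one of [c0hs] (captured); then 3 to 5 of a digit (captured); then one or more of one of [vr] (lazy) (captured).
`re.search` scans for the first position where the pattern succeeds.
The match spans [2:10] → 'shc3567v'.
Captured: group 1 = 'shc', group 2 = '3567', group 3 = 'v'.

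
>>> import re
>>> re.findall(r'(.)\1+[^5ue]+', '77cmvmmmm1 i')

['7']

A backreference is literal: `\1` must see the identical characters the first group matched.
With a single group, `findall` returns only what that group captured — 1 item.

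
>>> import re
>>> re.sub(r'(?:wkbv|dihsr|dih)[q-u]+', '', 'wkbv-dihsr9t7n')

'wkbv-9t7n'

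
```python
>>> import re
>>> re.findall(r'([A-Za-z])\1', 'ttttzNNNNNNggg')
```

['t', 't', 'N', 'N', 'N', 'g']

The backreference `\1` re-matches whatever the first group consumed, character for character.
Walking the string: at [0:2] match 'tt', group 1 = 't'; at [2:4] match 'tt', group 1 = 't'; at [5:7] match 'NN', group 1 = 'N'; at [7:9] match 'NN', group 1 = 'N'; at [9:11] match 'NN', group 1 = 'N'; ….
Because there's exactly one group, `findall` drops the full match and keeps group 1 from each hit.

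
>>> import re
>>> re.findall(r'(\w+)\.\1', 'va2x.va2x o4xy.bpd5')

`\1` is not a pattern — it's the concrete string captured by group 1, re-applied verbatim.
Matches: at [0:9] match 'va2x.va2x', group 1 = 'va2x'.
Because there's exactly one group, `findall` drops the full match and keeps group 1 from the one hit.

['va2x']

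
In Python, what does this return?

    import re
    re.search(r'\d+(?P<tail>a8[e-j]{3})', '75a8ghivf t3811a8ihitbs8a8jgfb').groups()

('a8ghi',)

Pattern: one or more of a digit; then the literal 'a8', then exactly 3 of a character in [e-j] (captured as 'tail').
`re.search` tries every starting position until one works.
The match spans [0:7] → '75a8ghi'.
Captured: group 1 = 'a8ghi'.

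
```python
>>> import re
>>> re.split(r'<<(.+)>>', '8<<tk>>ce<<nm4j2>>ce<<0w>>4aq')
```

['8', 'tk>>ce<<nm4j2>>ce<<0w', '4aq']

Matches to split on: at [1:26] → '<<tk>>ce<<nm4j2>>ce<<0w>>'.
`re.split` interleaves the captured-group text with the surrounding fragments.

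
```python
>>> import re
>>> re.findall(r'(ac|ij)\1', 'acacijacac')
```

`\1` is not a pattern — it's the concrete string captured by group 1, re-applied verbatim.
With a single group, `findall` returns only what that group captured — 2 items.

['ac', 'ac']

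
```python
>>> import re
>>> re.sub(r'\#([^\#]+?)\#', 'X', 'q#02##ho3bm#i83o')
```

'qXXi83o'

Matches: at [1:5] → '#02#'; at [5:12] → '#ho3bm#'.
`sub` substitutes 'X' at each match site.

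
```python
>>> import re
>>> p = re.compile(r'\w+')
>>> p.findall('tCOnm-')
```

The pattern matches one or more of a word character.
Scanning left to right: at [0:5] → 'tCOnm'.
No capturing groups, so `findall` returns the 1 full match string.

['tCOnm']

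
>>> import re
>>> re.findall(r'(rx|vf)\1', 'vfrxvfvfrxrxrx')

A backreference is literal: `\1` must see the identical characters the first group matched.
`findall` collects group 1 from each match (2 total).

['vf', 'rx']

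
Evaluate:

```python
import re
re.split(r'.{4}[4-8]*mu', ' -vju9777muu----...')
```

The string is cut at each match, leaving 2 pieces.

[' -', 'u----...']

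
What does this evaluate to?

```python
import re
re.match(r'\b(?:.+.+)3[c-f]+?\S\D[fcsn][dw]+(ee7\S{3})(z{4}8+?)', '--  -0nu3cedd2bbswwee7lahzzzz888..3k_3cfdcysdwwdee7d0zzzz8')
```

This matches a word boundary (`\b`, zero-width); then one or more of any character, then one or more of any character (non-capturing group); then the literal '3', then one or more of a character in [c-f] (lazy), then a non-whitespace character; then a non-digit, then one of [fcsn], then one or more of one of [dw]; then the literal 'ee7', then exactly 3 of a non-whitespace character (captured); then exactly 4 of a literal 'z', then one or more of a literal '8' (lazy) (captured).
`match` is anchored at position 0; if the pattern doesn't fit there, it returns None.
Here the string doesn't start with a match, so the call returns None.

None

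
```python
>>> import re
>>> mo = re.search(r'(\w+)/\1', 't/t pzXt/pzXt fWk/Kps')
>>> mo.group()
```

't/t'

`\1` has to match the exact text group 1 already captured.
The match spans [0:3] → 't/t'.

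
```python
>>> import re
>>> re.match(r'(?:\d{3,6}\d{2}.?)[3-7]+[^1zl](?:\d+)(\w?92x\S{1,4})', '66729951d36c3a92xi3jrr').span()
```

`re.match` won't scan ahead — the pattern has to work from the very first character.
The match spans [0:21] → '66729951d36c3a92xi3jr'.

(0, 21)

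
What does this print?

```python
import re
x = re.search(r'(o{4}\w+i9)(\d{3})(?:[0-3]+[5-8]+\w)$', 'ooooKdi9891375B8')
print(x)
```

This matches exactly 4 of the literal 'o', then one or more of a word character, then the literal 'i9' (captured); then exactly 3 of a digit (captured); then one or more of a character in [0-3], then one or more of a character in [5-8], then a word character (non-capturing group); then anchored at the end.
`search` walks the string left to right and returns the first match it finds.
Here no position works, so the call returns None.

None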